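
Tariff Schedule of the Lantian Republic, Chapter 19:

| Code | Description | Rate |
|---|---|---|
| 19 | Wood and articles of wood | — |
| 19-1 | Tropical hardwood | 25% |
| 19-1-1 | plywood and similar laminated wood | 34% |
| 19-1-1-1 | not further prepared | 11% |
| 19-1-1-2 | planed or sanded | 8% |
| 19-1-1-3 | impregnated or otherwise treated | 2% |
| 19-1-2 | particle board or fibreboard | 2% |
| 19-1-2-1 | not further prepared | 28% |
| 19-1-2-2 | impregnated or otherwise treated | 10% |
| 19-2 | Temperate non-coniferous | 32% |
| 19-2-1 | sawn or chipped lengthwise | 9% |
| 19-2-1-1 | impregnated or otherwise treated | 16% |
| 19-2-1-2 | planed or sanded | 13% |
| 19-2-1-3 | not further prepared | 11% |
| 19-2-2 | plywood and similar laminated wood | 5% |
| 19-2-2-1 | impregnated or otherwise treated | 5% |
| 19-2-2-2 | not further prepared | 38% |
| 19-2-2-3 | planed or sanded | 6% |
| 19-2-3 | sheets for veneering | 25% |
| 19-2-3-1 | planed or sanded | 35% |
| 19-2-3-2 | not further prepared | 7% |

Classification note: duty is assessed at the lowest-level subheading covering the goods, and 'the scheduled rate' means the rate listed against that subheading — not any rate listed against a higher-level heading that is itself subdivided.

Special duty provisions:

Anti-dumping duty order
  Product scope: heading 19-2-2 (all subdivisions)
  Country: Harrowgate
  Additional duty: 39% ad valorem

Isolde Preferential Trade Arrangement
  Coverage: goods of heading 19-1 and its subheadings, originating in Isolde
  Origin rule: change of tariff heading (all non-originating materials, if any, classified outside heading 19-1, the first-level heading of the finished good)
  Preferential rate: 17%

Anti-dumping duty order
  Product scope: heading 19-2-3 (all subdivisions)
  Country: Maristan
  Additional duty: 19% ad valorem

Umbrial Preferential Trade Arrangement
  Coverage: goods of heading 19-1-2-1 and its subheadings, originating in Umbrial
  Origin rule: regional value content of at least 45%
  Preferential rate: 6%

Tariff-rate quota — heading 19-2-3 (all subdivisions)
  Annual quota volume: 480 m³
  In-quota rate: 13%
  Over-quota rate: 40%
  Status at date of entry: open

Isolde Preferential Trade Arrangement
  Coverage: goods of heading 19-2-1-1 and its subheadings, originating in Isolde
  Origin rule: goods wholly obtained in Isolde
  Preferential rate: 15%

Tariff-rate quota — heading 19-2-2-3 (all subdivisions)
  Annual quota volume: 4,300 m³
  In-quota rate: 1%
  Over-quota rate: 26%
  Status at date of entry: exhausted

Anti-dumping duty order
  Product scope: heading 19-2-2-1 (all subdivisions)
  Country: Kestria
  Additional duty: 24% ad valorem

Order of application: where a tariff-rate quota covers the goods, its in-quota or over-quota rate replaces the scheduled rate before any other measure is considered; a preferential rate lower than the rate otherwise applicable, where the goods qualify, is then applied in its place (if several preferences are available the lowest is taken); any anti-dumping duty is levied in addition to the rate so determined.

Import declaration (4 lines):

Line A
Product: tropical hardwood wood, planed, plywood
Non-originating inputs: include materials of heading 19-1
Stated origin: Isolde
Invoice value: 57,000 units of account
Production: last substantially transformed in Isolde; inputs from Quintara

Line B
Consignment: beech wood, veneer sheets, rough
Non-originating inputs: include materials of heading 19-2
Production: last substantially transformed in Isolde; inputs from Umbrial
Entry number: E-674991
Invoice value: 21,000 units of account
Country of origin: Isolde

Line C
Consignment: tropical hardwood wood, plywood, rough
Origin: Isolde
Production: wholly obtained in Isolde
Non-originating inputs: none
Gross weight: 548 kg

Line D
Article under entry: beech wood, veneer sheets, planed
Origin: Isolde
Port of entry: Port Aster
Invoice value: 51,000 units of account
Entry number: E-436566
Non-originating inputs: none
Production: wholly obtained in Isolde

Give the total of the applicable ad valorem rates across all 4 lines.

45%

Line A: tropical hardwood → 19-1; plywood → 19-1-1; planed → 19-1-1-2. Scheduled 8%. Isolde agreement on 19-1: CTH not met; Isolde agreement on 19-2-1-1: 19-1-1-2 not covered. → 8%.
Line B: beech → 19-2; veneer sheets → 19-2-3; rough → 19-2-3-2. Scheduled 7%. quota on 19-2-3 open → in-quota 13%; Isolde agreement on 19-1: 19-2-3-2 not covered; Isolde agreement on 19-2-1-1: 19-2-3-2 not covered. → 13%.
Line C: tropical hardwood → 19-1; plywood → 19-1-1; rough → 19-1-1-1. Scheduled 11%. Isolde agreement on 19-1: CTH met → 17% available; Isolde agreement on 19-2-1-1: 19-1-1-1 not covered; preference 17% not lower than 11% → no reduction. → 11%.
Line D: beech → 19-2; veneer sheets → 19-2-3; planed → 19-2-3-1. Scheduled 35%. quota on 19-2-3 open → in-quota 13%; Isolde agreement on 19-1: 19-2-3-1 not covered; Isolde agreement on 19-2-1-1: 19-2-3-1 not covered. → 13%.
Sum: 8% + 13% + 11% + 13% = 45%.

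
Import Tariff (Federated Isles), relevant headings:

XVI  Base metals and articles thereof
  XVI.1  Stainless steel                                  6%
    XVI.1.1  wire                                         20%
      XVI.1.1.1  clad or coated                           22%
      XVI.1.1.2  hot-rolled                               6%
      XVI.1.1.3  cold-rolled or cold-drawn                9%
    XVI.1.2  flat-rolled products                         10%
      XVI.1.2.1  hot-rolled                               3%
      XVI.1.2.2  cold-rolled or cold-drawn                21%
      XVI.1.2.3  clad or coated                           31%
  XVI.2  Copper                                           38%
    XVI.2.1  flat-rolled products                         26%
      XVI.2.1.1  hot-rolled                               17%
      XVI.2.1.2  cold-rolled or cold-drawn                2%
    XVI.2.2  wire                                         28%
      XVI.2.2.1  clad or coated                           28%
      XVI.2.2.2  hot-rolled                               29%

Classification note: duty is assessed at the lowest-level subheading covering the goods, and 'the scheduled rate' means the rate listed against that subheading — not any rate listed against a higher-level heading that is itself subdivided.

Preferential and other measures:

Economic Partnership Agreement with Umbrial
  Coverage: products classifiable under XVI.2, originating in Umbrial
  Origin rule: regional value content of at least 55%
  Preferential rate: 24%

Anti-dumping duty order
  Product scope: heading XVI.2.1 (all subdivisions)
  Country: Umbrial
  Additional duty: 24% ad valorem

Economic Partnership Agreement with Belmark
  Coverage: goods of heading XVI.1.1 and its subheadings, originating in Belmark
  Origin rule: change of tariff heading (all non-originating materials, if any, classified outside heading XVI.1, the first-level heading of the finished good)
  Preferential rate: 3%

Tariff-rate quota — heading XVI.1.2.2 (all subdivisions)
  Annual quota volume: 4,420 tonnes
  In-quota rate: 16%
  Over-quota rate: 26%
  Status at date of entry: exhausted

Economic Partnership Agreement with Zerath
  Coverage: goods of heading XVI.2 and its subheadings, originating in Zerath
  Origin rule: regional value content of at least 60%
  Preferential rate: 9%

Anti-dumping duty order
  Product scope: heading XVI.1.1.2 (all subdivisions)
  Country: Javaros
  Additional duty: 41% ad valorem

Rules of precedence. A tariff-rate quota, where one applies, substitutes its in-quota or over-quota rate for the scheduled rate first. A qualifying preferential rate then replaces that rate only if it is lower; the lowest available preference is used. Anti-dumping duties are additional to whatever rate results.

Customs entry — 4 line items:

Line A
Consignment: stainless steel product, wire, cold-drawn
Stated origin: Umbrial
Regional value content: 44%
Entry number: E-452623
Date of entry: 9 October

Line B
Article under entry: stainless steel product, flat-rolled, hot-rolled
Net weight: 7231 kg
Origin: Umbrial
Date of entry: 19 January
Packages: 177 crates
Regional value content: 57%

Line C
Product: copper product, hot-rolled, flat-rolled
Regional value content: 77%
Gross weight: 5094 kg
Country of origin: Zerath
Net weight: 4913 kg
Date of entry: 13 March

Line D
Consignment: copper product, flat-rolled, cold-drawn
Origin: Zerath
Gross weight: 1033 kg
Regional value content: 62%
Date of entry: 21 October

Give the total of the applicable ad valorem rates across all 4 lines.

Line A: stainless steel → XVI.1; wire → XVI.1.1; cold-drawn → XVI.1.1.3. Scheduled 9%. Umbrial agreement on XVI.2: XVI.1.1.3 not covered. → 9%.
Line B: stainless steel → XVI.1; flat-rolled → XVI.1.2; hot-rolled → XVI.1.2.1. Scheduled 3%. Umbrial agreement on XVI.2: XVI.1.2.1 not covered. → 3%.
Line C: copper → XVI.2; flat-rolled → XVI.2.1; hot-rolled → XVI.2.1.1. Scheduled 17%. Zerath agreement on XVI.2: RVC ≥ 60% → 9% available; preferential 9%. → 9%.
Line D: copper → XVI.2; flat-rolled → XVI.2.1; cold-drawn → XVI.2.1.2. Scheduled 2%. Zerath agreement on XVI.2: RVC ≥ 60% → 9% available; preference 9% not lower than 2% → no reduction. → 2%.
Sum: 9% + 3% + 9% + 2% = 23%.

23%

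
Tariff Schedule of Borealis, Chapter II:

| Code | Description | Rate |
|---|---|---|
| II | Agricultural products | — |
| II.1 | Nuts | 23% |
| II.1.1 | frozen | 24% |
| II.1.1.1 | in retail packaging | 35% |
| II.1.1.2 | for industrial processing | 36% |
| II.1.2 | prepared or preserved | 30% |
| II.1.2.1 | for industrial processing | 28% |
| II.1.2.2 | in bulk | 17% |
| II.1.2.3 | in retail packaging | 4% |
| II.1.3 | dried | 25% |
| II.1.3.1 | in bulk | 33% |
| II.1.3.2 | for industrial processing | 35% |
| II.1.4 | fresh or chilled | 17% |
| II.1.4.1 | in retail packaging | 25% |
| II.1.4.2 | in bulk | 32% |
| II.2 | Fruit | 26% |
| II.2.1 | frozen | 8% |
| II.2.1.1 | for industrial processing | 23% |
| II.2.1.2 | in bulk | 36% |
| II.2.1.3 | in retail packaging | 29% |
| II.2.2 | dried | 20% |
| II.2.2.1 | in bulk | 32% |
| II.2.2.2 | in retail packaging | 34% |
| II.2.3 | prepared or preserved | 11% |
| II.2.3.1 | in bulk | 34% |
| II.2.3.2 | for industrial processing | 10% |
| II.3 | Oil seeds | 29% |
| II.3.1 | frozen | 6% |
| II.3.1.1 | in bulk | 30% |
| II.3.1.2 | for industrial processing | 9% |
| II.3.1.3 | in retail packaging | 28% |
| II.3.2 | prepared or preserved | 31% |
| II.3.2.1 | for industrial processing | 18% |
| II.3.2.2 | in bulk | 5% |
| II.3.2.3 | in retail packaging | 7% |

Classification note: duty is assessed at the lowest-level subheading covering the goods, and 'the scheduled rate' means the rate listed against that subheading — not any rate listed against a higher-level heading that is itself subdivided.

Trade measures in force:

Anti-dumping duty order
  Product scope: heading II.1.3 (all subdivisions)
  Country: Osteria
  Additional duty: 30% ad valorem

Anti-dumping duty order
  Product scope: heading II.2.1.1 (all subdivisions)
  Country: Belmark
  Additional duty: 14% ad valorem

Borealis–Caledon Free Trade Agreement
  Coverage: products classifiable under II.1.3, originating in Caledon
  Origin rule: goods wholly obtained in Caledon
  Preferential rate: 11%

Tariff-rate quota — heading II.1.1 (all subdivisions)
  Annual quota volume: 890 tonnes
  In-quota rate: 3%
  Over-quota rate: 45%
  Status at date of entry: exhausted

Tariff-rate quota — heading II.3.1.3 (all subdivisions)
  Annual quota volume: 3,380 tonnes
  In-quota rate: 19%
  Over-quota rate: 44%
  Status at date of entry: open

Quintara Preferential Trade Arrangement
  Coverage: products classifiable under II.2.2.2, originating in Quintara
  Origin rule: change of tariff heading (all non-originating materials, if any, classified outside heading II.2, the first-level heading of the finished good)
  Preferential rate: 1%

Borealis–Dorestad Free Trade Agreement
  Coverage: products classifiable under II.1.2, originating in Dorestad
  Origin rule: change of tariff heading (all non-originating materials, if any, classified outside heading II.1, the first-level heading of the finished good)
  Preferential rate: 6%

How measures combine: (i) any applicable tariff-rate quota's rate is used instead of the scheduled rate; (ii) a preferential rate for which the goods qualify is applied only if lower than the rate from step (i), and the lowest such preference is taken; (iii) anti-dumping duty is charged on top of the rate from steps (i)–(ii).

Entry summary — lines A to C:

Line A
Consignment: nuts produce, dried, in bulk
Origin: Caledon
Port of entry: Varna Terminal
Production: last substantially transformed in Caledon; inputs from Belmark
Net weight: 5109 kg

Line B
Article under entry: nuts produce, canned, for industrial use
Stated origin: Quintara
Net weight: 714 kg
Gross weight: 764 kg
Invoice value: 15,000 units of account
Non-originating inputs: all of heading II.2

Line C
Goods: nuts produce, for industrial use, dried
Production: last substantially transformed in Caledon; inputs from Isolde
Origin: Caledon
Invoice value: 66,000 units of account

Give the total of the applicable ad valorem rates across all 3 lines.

96%

Line A: nuts → II.1; dried → II.1.3; in bulk → II.1.3.1. Scheduled 33%. Caledon agreement on II.1.3: not wholly obtained. → 33%.
Line B: nuts → II.1; canned → II.1.2; for industrial use → II.1.2.1. Scheduled 28%. Quintara agreement on II.2.2.2: II.1.2.1 not covered. → 28%.
Line C: nuts → II.1; dried → II.1.3; for industrial use → II.1.3.2. Scheduled 35%. Caledon agreement on II.1.3: not wholly obtained. → 35%.
Sum: 33% + 28% + 35% = 96%.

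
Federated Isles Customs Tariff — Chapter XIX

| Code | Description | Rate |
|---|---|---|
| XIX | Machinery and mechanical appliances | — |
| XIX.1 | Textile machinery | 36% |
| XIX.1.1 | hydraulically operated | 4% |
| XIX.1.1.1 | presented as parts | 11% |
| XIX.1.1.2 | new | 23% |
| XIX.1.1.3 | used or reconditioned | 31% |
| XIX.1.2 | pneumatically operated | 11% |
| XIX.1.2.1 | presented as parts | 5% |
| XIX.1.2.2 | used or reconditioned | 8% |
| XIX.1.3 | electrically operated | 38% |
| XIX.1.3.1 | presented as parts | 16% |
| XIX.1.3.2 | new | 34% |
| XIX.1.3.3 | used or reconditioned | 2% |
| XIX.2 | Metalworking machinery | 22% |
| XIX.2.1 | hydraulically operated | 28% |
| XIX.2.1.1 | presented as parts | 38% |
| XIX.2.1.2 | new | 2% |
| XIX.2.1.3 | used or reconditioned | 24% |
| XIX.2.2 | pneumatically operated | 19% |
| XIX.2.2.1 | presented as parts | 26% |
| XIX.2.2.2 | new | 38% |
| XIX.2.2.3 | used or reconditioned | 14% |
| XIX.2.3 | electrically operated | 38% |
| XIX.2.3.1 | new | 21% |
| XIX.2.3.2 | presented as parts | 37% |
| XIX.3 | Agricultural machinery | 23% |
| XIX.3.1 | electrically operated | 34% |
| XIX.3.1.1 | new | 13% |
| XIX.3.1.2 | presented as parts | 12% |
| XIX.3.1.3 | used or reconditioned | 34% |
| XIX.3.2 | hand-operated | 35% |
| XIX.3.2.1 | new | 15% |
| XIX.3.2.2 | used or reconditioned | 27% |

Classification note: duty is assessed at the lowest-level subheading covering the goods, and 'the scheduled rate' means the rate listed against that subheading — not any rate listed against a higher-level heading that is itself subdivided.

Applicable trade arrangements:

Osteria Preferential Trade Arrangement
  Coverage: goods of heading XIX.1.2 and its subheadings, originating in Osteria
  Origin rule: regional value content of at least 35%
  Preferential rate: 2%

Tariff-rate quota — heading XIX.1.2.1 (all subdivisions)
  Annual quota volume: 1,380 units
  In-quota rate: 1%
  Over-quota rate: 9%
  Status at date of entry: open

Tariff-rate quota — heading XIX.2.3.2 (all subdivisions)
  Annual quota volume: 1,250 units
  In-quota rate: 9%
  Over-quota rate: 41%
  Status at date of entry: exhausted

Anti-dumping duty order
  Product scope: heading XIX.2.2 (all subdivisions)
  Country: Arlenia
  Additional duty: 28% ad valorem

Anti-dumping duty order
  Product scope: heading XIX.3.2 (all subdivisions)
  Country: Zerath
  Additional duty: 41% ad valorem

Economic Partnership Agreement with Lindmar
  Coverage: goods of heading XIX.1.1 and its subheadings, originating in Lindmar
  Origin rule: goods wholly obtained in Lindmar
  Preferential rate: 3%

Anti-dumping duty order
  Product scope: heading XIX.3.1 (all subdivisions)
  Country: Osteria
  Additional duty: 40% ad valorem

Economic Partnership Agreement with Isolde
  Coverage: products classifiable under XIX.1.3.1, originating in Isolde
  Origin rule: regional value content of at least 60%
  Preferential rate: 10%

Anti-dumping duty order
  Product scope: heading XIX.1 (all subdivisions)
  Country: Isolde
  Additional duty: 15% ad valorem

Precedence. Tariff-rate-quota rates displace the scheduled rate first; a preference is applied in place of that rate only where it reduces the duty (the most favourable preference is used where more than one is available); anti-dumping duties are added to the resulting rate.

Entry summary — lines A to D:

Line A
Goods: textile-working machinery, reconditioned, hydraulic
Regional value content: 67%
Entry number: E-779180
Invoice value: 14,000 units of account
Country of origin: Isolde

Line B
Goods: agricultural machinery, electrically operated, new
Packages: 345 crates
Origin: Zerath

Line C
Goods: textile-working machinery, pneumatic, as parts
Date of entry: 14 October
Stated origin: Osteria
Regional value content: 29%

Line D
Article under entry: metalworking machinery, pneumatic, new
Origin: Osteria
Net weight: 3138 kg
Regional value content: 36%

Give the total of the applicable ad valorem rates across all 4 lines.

Line A: textile-working → XIX.1; hydraulic → XIX.1.1; reconditioned → XIX.1.1.3. Scheduled 31%. Isolde agreement on XIX.1.3.1: XIX.1.1.3 not covered; anti-dumping (Isolde, XIX.1): +15%; total 31% + 15% = 46%. → 46%.
Line B: agricultural → XIX.3; electrically operated → XIX.3.1; new → XIX.3.1.1. Scheduled 13%. No special measure applies. → 13%.
Line C: textile-working → XIX.1; pneumatic → XIX.1.2; as parts → XIX.1.2.1. Scheduled 5%. quota on XIX.1.2.1 open → in-quota 1%; Osteria agreement on XIX.1.2: RVC < 35%. → 1%.
Line D: metalworking → XIX.2; pneumatic → XIX.2.2; new → XIX.2.2.2. Scheduled 38%. Osteria agreement on XIX.1.2: XIX.2.2.2 not covered. → 38%.
Sum: 46% + 13% + 1% + 38% = 98%.

98%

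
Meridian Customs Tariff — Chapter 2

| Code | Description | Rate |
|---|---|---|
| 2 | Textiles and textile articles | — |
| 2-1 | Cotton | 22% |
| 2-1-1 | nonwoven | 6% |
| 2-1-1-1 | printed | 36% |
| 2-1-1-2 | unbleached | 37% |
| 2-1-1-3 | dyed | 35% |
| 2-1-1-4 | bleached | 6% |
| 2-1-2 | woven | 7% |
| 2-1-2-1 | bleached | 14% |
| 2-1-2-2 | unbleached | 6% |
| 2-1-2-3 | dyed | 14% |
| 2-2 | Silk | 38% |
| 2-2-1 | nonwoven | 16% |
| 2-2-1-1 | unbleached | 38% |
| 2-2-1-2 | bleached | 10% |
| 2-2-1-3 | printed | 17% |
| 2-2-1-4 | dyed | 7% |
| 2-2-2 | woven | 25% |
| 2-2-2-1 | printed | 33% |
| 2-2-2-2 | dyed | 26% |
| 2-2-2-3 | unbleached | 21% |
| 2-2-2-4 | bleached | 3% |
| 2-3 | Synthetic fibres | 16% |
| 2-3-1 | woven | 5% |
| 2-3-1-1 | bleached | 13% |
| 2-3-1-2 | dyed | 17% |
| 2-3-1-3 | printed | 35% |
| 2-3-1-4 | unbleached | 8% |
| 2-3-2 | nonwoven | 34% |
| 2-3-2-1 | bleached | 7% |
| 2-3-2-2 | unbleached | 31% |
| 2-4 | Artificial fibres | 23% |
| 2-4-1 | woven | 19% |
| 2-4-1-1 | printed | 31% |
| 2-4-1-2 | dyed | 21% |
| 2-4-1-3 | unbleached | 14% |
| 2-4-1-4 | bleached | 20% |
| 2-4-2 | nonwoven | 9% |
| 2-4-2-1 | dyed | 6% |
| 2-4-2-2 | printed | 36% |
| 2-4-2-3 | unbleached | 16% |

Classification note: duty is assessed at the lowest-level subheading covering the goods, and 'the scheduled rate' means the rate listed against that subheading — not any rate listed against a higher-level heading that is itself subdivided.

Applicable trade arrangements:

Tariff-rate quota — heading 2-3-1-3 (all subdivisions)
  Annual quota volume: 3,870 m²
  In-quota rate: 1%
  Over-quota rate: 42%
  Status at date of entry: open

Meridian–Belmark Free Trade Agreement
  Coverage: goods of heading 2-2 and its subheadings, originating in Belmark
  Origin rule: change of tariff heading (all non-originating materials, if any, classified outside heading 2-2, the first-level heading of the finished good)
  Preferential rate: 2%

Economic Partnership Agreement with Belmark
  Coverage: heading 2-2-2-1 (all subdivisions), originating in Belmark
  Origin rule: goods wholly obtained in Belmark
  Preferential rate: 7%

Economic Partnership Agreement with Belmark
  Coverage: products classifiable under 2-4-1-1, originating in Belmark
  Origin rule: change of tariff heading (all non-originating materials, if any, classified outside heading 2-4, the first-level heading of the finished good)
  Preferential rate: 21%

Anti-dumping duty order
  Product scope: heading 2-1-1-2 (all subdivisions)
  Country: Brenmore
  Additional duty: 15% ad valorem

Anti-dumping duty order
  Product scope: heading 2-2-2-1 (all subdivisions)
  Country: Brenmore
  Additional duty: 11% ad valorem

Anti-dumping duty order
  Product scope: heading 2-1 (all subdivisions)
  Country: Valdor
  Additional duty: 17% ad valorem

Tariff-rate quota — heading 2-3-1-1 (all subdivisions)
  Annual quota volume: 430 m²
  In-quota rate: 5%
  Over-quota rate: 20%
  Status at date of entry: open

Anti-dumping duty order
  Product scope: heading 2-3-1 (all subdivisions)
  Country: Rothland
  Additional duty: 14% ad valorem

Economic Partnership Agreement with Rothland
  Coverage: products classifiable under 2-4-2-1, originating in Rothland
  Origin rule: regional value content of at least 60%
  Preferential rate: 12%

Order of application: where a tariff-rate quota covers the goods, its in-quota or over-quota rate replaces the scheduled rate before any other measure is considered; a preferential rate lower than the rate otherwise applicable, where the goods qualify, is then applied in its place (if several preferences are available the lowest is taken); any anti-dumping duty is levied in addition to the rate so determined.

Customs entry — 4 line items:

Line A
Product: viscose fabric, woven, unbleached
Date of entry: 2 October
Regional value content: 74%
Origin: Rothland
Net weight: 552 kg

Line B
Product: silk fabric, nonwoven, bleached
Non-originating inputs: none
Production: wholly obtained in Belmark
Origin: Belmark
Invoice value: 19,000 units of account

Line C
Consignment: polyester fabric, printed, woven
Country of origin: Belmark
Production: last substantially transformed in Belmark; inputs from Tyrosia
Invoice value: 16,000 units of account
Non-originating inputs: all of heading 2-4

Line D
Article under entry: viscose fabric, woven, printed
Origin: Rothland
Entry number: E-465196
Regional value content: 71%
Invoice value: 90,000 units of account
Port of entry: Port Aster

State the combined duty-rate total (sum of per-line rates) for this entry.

48%

Line A: viscose → 2-4; woven → 2-4-1; unbleached → 2-4-1-3. Scheduled 14%. Rothland agreement on 2-4-2-1: 2-4-1-3 not covered. → 14%.
Line B: silk → 2-2; nonwoven → 2-2-1; bleached → 2-2-1-2. Scheduled 10%. Belmark agreement on 2-2: CTH met → 2% available; Belmark agreement on 2-2-2-1: 2-2-1-2 not covered; Belmark agreement on 2-4-1-1: 2-2-1-2 not covered; preferential 2%. → 2%.
Line C: polyester → 2-3; woven → 2-3-1; printed → 2-3-1-3. Scheduled 35%. quota on 2-3-1-3 open → in-quota 1%; Belmark agreement on 2-2: 2-3-1-3 not covered; Belmark agreement on 2-2-2-1: 2-3-1-3 not covered; Belmark agreement on 2-4-1-1: 2-3-1-3 not covered. → 1%.
Line D: viscose → 2-4; woven → 2-4-1; printed → 2-4-1-1. Scheduled 31%. Rothland agreement on 2-4-2-1: 2-4-1-1 not covered. → 31%.
Sum: 14% + 2% + 1% + 31% = 48%.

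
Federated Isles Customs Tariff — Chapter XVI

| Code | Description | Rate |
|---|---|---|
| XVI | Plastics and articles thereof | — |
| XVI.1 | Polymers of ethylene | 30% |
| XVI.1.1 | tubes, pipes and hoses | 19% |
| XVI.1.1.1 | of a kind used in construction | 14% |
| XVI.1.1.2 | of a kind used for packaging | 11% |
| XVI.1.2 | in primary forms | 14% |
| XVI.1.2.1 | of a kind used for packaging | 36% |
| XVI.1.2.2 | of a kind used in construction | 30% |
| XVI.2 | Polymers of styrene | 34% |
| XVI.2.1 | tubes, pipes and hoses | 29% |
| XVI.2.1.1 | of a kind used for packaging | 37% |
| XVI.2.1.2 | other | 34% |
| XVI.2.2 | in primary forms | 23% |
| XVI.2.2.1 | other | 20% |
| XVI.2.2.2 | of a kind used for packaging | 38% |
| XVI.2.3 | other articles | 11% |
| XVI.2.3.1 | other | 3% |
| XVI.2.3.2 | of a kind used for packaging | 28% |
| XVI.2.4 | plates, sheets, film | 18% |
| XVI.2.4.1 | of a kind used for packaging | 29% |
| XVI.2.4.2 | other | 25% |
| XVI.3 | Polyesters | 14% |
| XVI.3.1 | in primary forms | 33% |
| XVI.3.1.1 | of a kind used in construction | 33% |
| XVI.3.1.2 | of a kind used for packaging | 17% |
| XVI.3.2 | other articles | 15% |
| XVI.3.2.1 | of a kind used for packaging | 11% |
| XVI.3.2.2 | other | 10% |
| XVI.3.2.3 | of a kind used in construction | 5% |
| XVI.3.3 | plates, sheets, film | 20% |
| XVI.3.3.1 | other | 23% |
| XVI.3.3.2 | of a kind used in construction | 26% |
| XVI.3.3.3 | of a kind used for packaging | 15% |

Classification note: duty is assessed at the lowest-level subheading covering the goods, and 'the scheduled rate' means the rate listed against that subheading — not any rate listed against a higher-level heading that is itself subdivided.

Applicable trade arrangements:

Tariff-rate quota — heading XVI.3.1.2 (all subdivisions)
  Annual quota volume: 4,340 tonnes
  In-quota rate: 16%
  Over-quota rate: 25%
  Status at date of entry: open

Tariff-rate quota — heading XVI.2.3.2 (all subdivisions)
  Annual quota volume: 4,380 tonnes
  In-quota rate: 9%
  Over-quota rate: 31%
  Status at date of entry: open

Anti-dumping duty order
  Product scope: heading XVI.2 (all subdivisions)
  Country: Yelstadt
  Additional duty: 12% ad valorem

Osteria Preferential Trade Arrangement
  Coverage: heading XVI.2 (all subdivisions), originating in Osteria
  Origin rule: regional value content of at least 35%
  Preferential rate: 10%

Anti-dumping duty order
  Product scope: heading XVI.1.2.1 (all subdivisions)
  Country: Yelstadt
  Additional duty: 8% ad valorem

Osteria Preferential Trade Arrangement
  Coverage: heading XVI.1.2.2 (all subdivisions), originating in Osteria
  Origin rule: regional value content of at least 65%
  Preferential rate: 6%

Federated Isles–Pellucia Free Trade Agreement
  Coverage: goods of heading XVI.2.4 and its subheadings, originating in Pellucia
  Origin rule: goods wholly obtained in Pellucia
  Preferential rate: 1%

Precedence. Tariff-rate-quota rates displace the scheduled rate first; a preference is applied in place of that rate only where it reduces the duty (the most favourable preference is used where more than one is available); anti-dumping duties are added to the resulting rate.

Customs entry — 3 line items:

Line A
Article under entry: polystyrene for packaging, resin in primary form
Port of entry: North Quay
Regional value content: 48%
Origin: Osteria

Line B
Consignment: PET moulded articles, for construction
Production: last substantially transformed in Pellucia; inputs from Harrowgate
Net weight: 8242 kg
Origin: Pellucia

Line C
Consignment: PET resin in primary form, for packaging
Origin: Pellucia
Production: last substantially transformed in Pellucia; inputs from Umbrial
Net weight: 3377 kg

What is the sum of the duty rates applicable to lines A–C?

Line A: polystyrene → XVI.2; resin in primary form → XVI.2.2; for packaging → XVI.2.2.2. Scheduled 38%. Osteria agreement on XVI.2: RVC ≥ 35% → 10% available; Osteria agreement on XVI.1.2.2: XVI.2.2.2 not covered; preferential 10%. → 10%.
Line B: PET → XVI.3; moulded articles → XVI.3.2; for construction → XVI.3.2.3. Scheduled 5%. Pellucia agreement on XVI.2.4: XVI.3.2.3 not covered. → 5%.
Line C: PET → XVI.3; resin in primary form → XVI.3.1; for packaging → XVI.3.1.2. Scheduled 17%. quota on XVI.3.1.2 open → in-quota 16%; Pellucia agreement on XVI.2.4: XVI.3.1.2 not covered. → 16%.
Sum: 10% + 5% + 16% = 31%.

31%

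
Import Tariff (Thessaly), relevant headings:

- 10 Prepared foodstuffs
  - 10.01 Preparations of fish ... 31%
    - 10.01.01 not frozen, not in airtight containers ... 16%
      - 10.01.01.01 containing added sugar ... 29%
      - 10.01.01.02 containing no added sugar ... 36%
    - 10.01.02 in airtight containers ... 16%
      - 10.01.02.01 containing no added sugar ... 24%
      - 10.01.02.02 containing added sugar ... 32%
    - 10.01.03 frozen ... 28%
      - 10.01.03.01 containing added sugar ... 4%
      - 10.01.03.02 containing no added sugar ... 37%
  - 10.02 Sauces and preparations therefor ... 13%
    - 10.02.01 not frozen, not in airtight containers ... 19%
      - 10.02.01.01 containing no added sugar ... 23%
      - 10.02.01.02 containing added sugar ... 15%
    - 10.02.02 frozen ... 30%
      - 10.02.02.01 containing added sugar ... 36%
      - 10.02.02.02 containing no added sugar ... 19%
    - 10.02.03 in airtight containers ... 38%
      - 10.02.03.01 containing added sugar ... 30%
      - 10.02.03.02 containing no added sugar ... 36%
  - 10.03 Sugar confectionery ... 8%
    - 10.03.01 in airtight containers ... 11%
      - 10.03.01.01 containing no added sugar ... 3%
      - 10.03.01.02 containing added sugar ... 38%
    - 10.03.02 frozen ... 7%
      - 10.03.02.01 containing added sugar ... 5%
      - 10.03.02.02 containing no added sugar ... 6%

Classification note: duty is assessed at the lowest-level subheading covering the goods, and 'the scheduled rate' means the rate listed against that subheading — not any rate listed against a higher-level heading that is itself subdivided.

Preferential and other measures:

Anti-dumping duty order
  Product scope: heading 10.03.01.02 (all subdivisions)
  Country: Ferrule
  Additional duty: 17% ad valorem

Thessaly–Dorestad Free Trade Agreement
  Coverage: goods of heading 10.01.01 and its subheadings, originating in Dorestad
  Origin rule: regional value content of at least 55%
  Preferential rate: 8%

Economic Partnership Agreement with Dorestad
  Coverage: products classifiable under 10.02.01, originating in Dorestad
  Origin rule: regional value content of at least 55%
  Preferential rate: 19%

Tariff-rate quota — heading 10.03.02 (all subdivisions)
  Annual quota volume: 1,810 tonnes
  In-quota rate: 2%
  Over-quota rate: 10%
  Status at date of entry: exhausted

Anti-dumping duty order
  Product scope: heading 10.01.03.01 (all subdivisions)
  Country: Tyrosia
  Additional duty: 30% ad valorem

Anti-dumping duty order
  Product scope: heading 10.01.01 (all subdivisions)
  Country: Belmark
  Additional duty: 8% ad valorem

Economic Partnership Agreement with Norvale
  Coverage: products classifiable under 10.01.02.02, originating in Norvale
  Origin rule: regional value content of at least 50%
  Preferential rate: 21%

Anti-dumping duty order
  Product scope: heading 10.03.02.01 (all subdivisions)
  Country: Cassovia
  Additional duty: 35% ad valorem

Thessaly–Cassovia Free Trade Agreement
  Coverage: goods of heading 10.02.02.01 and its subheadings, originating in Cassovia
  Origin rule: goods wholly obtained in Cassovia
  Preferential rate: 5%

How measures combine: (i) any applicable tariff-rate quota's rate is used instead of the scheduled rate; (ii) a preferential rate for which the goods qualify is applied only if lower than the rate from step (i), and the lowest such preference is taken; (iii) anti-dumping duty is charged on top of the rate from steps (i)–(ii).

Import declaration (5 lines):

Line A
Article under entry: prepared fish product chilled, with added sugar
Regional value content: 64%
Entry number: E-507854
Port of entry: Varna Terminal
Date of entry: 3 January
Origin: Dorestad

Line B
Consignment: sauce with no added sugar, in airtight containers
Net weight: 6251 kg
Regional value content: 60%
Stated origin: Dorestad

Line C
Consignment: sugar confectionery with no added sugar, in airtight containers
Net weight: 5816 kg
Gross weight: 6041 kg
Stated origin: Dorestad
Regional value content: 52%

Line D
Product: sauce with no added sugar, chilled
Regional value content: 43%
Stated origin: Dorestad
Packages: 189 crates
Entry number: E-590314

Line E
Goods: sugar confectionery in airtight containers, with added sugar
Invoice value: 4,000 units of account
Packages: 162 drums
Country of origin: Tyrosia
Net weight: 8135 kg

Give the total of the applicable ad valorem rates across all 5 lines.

Line A: prepared fish product → 10.01; chilled → 10.01.01; with added sugar → 10.01.01.01. Scheduled 29%. Dorestad agreement on 10.01.01: RVC ≥ 55% → 8% available; Dorestad agreement on 10.02.01: 10.01.01.01 not covered; preferential 8%. → 8%.
Line B: sauce → 10.02; in airtight containers → 10.02.03; with no added sugar → 10.02.03.02. Scheduled 36%. Dorestad agreement on 10.01.01: 10.02.03.02 not covered; Dorestad agreement on 10.02.01: 10.02.03.02 not covered. → 36%.
Line C: sugar confectionery → 10.03; in airtight containers → 10.03.01; with no added sugar → 10.03.01.01. Scheduled 3%. Dorestad agreement on 10.01.01: 10.03.01.01 not covered; Dorestad agreement on 10.02.01: 10.03.01.01 not covered. → 3%.
Line D: sauce → 10.02; chilled → 10.02.01; with no added sugar → 10.02.01.01. Scheduled 23%. Dorestad agreement on 10.01.01: 10.02.01.01 not covered; Dorestad agreement on 10.02.01: RVC < 55%. → 23%.
Line E: sugar confectionery → 10.03; in airtight containers → 10.03.01; with added sugar → 10.03.01.02. Scheduled 38%. No special measure applies. → 38%.
Sum: 8% + 36% + 3% + 23% + 38% = 108%.

108%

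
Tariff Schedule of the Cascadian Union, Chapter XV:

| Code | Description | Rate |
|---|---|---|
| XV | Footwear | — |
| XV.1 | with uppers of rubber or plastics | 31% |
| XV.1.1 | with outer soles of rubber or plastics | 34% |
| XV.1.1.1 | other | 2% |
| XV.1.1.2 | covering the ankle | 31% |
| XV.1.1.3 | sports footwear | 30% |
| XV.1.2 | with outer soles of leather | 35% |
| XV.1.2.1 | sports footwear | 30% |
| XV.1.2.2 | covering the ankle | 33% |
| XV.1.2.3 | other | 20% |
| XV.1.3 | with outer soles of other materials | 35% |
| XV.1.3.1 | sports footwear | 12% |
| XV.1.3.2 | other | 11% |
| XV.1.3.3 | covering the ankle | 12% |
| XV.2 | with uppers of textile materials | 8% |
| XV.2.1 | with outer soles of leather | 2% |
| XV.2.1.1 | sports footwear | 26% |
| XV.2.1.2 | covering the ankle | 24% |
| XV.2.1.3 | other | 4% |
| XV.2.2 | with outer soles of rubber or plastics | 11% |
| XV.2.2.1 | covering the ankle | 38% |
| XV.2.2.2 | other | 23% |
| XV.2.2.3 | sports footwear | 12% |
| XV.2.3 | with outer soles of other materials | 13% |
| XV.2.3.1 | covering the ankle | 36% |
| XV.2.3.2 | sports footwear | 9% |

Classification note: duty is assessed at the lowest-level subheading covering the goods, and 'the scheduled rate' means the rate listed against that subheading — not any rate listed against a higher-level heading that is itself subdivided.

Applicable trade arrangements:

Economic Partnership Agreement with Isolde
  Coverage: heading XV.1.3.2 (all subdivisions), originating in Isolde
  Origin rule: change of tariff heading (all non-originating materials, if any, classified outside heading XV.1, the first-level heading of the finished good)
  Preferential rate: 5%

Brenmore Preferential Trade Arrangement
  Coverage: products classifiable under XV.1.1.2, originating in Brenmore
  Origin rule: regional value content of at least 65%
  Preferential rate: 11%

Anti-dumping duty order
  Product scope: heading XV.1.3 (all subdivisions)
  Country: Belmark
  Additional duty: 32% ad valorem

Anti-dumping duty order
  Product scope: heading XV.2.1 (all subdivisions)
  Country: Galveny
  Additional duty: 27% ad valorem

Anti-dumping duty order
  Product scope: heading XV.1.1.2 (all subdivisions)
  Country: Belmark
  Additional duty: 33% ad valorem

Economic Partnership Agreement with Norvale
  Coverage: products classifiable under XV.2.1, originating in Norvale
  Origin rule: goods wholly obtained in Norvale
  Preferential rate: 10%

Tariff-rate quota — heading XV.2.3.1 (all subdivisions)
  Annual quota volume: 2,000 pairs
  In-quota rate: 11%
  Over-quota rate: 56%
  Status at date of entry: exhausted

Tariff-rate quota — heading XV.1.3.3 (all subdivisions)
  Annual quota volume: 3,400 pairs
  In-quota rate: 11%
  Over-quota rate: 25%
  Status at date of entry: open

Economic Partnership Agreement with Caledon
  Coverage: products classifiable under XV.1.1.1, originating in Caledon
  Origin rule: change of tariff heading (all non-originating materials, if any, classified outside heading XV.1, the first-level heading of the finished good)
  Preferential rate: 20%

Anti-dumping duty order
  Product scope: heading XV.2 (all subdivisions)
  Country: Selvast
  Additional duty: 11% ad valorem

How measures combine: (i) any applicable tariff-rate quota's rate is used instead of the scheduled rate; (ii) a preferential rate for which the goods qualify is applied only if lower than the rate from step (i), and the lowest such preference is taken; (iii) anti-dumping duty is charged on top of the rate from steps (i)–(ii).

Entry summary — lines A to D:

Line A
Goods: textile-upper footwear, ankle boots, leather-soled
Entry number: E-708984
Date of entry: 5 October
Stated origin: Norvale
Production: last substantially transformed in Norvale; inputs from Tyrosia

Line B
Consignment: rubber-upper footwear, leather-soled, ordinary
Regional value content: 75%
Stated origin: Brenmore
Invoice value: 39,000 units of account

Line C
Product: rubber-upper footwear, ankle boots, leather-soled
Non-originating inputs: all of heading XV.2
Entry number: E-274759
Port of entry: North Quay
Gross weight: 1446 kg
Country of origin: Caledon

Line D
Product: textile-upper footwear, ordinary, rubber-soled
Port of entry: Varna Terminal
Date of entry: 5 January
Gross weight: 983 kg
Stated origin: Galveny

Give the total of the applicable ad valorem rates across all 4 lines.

Line A: textile-upper → XV.2; leather-soled → XV.2.1; ankle boots → XV.2.1.2. Scheduled 24%. Norvale agreement on XV.2.1: not wholly obtained. → 24%.
Line B: rubber-upper → XV.1; leather-soled → XV.1.2; ordinary → XV.1.2.3. Scheduled 20%. Brenmore agreement on XV.1.1.2: XV.1.2.3 not covered. → 20%.
Line C: rubber-upper → XV.1; leather-soled → XV.1.2; ankle boots → XV.1.2.2. Scheduled 33%. Caledon agreement on XV.1.1.1: XV.1.2.2 not covered. → 33%.
Line D: textile-upper → XV.2; rubber-soled → XV.2.2; ordinary → XV.2.2.2. Scheduled 23%. No special measure applies. → 23%.
Sum: 24% + 20% + 33% + 23% = 100%.

100%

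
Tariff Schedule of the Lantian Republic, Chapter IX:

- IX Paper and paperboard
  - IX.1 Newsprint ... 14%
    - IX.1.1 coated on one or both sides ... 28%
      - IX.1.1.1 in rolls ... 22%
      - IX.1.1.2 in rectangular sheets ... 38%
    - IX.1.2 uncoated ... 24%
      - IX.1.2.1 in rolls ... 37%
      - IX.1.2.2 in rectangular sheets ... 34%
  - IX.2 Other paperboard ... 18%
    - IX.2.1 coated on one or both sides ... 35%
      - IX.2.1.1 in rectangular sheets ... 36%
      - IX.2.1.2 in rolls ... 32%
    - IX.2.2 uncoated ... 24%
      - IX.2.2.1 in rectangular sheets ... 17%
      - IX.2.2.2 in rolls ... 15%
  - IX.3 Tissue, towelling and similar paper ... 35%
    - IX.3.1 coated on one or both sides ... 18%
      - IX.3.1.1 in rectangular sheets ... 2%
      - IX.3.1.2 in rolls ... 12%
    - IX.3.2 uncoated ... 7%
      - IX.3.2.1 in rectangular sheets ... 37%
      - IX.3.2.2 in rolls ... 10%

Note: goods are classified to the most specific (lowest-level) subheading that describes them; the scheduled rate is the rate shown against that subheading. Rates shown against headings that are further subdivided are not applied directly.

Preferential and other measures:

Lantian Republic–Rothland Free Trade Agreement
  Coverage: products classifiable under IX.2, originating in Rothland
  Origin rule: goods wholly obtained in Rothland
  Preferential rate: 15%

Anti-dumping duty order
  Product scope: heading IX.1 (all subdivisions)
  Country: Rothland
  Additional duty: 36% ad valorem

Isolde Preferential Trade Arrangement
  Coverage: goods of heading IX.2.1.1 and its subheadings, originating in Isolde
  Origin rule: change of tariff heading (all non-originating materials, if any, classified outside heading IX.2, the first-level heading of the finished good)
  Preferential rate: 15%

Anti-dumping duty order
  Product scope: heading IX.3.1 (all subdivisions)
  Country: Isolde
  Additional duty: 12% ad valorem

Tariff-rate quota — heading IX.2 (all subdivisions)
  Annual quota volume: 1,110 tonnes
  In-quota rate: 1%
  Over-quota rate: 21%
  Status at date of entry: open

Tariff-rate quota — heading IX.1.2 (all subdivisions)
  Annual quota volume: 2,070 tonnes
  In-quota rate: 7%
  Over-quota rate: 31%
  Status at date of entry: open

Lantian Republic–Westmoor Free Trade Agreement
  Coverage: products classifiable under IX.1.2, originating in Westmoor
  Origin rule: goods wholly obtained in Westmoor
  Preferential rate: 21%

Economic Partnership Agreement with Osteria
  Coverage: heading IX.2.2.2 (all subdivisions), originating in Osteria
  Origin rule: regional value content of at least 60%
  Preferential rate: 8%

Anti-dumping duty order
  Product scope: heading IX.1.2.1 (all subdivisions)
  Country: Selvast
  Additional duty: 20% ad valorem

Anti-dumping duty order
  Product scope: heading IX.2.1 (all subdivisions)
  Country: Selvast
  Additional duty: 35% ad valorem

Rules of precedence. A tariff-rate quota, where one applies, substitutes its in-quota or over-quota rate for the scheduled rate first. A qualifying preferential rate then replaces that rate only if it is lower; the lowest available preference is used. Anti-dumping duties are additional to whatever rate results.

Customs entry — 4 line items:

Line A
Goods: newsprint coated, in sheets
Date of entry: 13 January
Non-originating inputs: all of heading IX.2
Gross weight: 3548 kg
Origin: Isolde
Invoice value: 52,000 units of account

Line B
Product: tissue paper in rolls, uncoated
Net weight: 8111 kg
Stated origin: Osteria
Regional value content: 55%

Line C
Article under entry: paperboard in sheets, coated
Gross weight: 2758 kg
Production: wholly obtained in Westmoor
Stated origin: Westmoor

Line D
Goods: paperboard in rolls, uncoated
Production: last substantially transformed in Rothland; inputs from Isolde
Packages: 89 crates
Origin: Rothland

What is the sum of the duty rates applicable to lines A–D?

50%

Line A: newsprint → IX.1; coated → IX.1.1; in sheets → IX.1.1.2. Scheduled 38%. Isolde agreement on IX.2.1.1: IX.1.1.2 not covered. → 38%.
Line B: tissue paper → IX.3; uncoated → IX.3.2; in rolls → IX.3.2.2. Scheduled 10%. Osteria agreement on IX.2.2.2: IX.3.2.2 not covered. → 10%.
Line C: paperboard → IX.2; coated → IX.2.1; in sheets → IX.2.1.1. Scheduled 36%. quota on IX.2 open → in-quota 1%; Westmoor agreement on IX.1.2: IX.2.1.1 not covered. → 1%.
Line D: paperboard → IX.2; uncoated → IX.2.2; in rolls → IX.2.2.2. Scheduled 15%. quota on IX.2 open → in-quota 1%; Rothland agreement on IX.2: not wholly obtained. → 1%.
Sum: 38% + 10% + 1% + 1% = 50%.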